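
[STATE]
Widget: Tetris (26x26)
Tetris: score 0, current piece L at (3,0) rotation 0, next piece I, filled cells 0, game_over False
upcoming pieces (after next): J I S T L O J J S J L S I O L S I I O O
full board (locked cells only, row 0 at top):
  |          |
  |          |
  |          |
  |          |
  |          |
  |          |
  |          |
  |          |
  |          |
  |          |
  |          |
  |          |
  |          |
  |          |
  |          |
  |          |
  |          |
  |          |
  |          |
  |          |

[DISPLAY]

     ▒    │Next:          
   ▒▒▒    │████           
          │               
          │               
          │               
          │               
          │Score:         
          │0              
          │               
          │               
          │               
          │               
          │               
          │               
          │               
          │               
          │               
          │               
          │               
          │               
          │               
          │               
          │               
          │               
          │               
          │               


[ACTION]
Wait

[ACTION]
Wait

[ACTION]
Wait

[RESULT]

          │Next:          
          │████           
          │               
     ▒    │               
   ▒▒▒    │               
          │               
          │Score:         
          │0              
          │               
          │               
          │               
          │               
          │               
          │               
          │               
          │               
          │               
          │               
          │               
          │               
          │               
          │               
          │               
          │               
          │               
          │               


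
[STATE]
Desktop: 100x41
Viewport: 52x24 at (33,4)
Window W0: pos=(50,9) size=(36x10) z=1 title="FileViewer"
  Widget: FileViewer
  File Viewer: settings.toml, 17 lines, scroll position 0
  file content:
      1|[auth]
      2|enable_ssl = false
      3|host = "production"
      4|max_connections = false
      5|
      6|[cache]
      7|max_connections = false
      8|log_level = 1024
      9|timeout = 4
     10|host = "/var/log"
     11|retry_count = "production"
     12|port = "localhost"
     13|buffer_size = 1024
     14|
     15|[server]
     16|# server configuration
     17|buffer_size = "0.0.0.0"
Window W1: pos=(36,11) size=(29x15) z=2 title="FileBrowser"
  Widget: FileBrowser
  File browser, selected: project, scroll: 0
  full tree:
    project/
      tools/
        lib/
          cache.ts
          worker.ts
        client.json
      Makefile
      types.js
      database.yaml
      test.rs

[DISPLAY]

                                                    
                                                    
                                                    
                                                    
                                                    
                 ┏━━━━━━━━━━━━━━━━━━━━━━━━━━━━━━━━━━
                 ┃ FileViewer                       
   ┏━━━━━━━━━━━━━━━━━━━━━━━━━━━┓────────────────────
   ┃ FileBrowser               ┃                   ▲
   ┠───────────────────────────┨alse               █
   ┃> [-] project/             ┃tion"              ░
   ┃    [+] tools/             ┃s = false          ░
   ┃    Makefile               ┃                   ░
   ┃    types.js               ┃                   ▼
   ┃    database.yaml          ┃━━━━━━━━━━━━━━━━━━━━
   ┃    test.rs                ┃                    
   ┃                           ┃                    
   ┃                           ┃                    
   ┃                           ┃                    
   ┃                           ┃                    
   ┃                           ┃                    
   ┗━━━━━━━━━━━━━━━━━━━━━━━━━━━┛                    
                                                    
                                                    


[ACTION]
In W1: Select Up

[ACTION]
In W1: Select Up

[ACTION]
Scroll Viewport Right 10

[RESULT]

                                                    
                                                    
                                                    
                                                    
                                                    
       ┏━━━━━━━━━━━━━━━━━━━━━━━━━━━━━━━━━━┓         
       ┃ FileViewer                       ┃         
━━━━━━━━━━━━━━━━━━━━━┓────────────────────┨         
rowser               ┃                   ▲┃         
─────────────────────┨alse               █┃         
project/             ┃tion"              ░┃         
] tools/             ┃s = false          ░┃         
kefile               ┃                   ░┃         
pes.js               ┃                   ▼┃         
tabase.yaml          ┃━━━━━━━━━━━━━━━━━━━━┛         
st.rs                ┃                              
                     ┃                              
                     ┃                              
                     ┃                              
                     ┃                              
                     ┃                              
━━━━━━━━━━━━━━━━━━━━━┛                              
                                                    
                                                    


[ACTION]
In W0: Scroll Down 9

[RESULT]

                                                    
                                                    
                                                    
                                                    
                                                    
       ┏━━━━━━━━━━━━━━━━━━━━━━━━━━━━━━━━━━┓         
       ┃ FileViewer                       ┃         
━━━━━━━━━━━━━━━━━━━━━┓────────────────────┨         
rowser               ┃og"                ▲┃         
─────────────────────┨"production"       ░┃         
project/             ┃ost"               ░┃         
] tools/             ┃1024               ░┃         
kefile               ┃                   █┃         
pes.js               ┃                   ▼┃         
tabase.yaml          ┃━━━━━━━━━━━━━━━━━━━━┛         
st.rs                ┃                              
                     ┃                              
                     ┃                              
                     ┃                              
                     ┃                              
                     ┃                              
━━━━━━━━━━━━━━━━━━━━━┛                              
                                                    
                                                    


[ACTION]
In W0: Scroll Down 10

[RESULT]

                                                    
                                                    
                                                    
                                                    
                                                    
       ┏━━━━━━━━━━━━━━━━━━━━━━━━━━━━━━━━━━┓         
       ┃ FileViewer                       ┃         
━━━━━━━━━━━━━━━━━━━━━┓────────────────────┨         
rowser               ┃ost"               ▲┃         
─────────────────────┨1024               ░┃         
project/             ┃                   ░┃         
] tools/             ┃                   ░┃         
kefile               ┃guration           █┃         
pes.js               ┃"0.0.0.0"          ▼┃         
tabase.yaml          ┃━━━━━━━━━━━━━━━━━━━━┛         
st.rs                ┃                              
                     ┃                              
                     ┃                              
                     ┃                              
                     ┃                              
                     ┃                              
━━━━━━━━━━━━━━━━━━━━━┛                              
                                                    
                                                    


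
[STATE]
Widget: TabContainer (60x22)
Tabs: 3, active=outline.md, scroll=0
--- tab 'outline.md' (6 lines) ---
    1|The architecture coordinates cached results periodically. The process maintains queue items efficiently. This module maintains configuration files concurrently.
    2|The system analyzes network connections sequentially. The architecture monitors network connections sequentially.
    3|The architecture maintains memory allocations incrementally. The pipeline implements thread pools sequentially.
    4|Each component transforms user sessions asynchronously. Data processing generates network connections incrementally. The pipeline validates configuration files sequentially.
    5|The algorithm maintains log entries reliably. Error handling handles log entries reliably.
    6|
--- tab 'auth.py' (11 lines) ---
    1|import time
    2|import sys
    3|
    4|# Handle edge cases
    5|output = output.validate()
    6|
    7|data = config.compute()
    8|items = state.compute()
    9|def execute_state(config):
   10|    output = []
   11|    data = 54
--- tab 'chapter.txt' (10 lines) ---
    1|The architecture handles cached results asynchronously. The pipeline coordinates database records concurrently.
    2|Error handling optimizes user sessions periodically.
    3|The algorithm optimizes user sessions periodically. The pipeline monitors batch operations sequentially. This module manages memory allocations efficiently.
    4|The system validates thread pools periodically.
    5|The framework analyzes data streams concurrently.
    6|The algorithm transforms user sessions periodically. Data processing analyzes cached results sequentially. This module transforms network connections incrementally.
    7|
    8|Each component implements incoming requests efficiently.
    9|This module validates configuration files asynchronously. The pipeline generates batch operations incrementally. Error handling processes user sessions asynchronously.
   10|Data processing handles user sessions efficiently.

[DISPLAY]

[outline.md]│ auth.py │ chapter.txt                         
────────────────────────────────────────────────────────────
The architecture coordinates cached results periodically. Th
The system analyzes network connections sequentially. The ar
The architecture maintains memory allocations incrementally.
Each component transforms user sessions asynchronously. Data
The algorithm maintains log entries reliably. Error handling
                                                            
                                                            
                                                            
                                                            
                                                            
                                                            
                                                            
                                                            
                                                            
                                                            
                                                            
                                                            
                                                            
                                                            
                                                            


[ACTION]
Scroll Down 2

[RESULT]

[outline.md]│ auth.py │ chapter.txt                         
────────────────────────────────────────────────────────────
The architecture maintains memory allocations incrementally.
Each component transforms user sessions asynchronously. Data
The algorithm maintains log entries reliably. Error handling
                                                            
                                                            
                                                            
                                                            
                                                            
                                                            
                                                            
                                                            
                                                            
                                                            
                                                            
                                                            
                                                            
                                                            
                                                            
                                                            
                                                            


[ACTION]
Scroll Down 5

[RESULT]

[outline.md]│ auth.py │ chapter.txt                         
────────────────────────────────────────────────────────────
                                                            
                                                            
                                                            
                                                            
                                                            
                                                            
                                                            
                                                            
                                                            
                                                            
                                                            
                                                            
                                                            
                                                            
                                                            
                                                            
                                                            
                                                            
                                                            
                                                            


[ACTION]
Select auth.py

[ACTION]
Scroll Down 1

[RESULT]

 outline.md │[auth.py]│ chapter.txt                         
────────────────────────────────────────────────────────────
import sys                                                  
                                                            
# Handle edge cases                                         
output = output.validate()                                  
                                                            
data = config.compute()                                     
items = state.compute()                                     
def execute_state(config):                                  
    output = []                                             
    data = 54                                               
                                                            
                                                            
                                                            
                                                            
                                                            
                                                            
                                                            
                                                            
                                                            
                                                            


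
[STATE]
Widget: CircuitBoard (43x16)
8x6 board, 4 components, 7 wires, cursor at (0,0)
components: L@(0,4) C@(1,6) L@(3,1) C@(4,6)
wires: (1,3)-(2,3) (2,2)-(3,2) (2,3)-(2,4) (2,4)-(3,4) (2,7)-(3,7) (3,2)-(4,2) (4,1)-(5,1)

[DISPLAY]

   0 1 2 3 4 5 6 7                         
0  [.]              L                      
                                           
1               ·           C              
                │                          
2           ·   · ─ ·           ·          
            │       │           │          
3       L   ·       ·           ·          
            │                              
4       ·   ·               C              
        │                                  
5       ·                                  
Cursor: (0,0)                              
                                           
                                           
                                           


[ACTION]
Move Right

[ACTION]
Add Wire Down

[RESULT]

   0 1 2 3 4 5 6 7                         
0      [.]          L                      
        │                                  
1       ·       ·           C              
                │                          
2           ·   · ─ ·           ·          
            │       │           │          
3       L   ·       ·           ·          
            │                              
4       ·   ·               C              
        │                                  
5       ·                                  
Cursor: (0,1)                              
                                           
                                           
                                           


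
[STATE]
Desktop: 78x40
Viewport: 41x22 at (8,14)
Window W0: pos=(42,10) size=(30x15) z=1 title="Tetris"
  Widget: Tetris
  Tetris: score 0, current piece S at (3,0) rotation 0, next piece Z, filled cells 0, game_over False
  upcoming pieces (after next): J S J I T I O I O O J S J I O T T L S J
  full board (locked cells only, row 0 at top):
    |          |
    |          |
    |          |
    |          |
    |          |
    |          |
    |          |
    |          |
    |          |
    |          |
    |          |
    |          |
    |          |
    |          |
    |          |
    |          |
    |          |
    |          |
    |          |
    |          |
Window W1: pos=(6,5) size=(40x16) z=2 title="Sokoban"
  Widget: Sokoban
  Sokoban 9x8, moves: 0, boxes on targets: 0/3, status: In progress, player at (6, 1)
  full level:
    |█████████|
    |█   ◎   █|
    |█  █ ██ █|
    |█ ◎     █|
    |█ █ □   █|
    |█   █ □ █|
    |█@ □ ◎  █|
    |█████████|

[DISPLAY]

@ □ ◎  █                             ┃   
████████                             ┃   
oves: 0  0/3                         ┃   
                                     ┃   
                                     ┃   
                                     ┃   
━━━━━━━━━━━━━━━━━━━━━━━━━━━━━━━━━━━━━┛   
                                  ┃      
                                  ┃      
                                  ┃      
                                  ┗━━━━━━
                                         
                                         
                                         
                                         
                                         
                                         
                                         
                                         
                                         
                                         
                                         


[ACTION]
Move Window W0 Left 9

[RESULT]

@ □ ◎  █                             ┃▓  
████████                             ┃▓▓ 
oves: 0  0/3                         ┃   
                                     ┃   
                                     ┃   
                                     ┃cor
━━━━━━━━━━━━━━━━━━━━━━━━━━━━━━━━━━━━━┛   
                         ┃          │    
                         ┃          │    
                         ┃          │    
                         ┗━━━━━━━━━━━━━━━
                                         
                                         
                                         
                                         
                                         
                                         
                                         
                                         
                                         
                                         
                                         


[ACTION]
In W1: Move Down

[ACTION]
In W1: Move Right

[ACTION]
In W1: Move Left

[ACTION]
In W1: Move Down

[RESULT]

@ □ ◎  █                             ┃▓  
████████                             ┃▓▓ 
oves: 2  0/3                         ┃   
                                     ┃   
                                     ┃   
                                     ┃cor
━━━━━━━━━━━━━━━━━━━━━━━━━━━━━━━━━━━━━┛   
                         ┃          │    
                         ┃          │    
                         ┃          │    
                         ┗━━━━━━━━━━━━━━━
                                         
                                         
                                         
                                         
                                         
                                         
                                         
                                         
                                         
                                         
                                         


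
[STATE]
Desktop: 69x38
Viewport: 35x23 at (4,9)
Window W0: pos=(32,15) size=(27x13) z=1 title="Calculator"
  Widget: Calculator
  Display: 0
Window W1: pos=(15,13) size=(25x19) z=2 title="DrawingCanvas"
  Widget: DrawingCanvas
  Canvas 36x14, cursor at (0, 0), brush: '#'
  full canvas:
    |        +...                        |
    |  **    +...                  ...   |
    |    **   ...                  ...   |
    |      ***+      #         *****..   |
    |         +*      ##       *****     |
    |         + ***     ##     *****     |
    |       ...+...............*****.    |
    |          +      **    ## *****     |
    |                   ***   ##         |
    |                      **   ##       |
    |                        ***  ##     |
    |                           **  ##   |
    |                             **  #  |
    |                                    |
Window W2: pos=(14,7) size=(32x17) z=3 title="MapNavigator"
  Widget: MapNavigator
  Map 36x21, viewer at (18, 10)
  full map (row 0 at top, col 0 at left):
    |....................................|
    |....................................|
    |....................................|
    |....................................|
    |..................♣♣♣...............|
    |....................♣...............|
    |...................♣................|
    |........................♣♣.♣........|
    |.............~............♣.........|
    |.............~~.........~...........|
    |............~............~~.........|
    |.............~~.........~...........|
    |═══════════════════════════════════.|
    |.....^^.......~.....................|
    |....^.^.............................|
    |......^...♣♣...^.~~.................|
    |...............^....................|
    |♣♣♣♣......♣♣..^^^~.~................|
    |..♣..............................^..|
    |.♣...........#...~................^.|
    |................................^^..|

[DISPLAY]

          ┠────────────────────────
          ┃...............♣♣♣......
          ┃.................♣......
          ┃................♣.......
          ┃.....................♣♣.
          ┃..........~............♣
          ┃..........~~.........~..
          ┃.........~.....@......~~
          ┃..........~~.........~..
          ┃════════════════════════
          ┃..^^.......~............
          ┃.^.^....................
          ┃...^...♣♣...^.~~........
          ┃............^...........
          ┗━━━━━━━━━━━━━━━━━━━━━━━━
           ┃                   *** 
           ┃                      *
           ┃                       
           ┃                       
           ┃                       
           ┃                       
           ┃                       
           ┗━━━━━━━━━━━━━━━━━━━━━━━


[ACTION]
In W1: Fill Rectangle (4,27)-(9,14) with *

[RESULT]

          ┠────────────────────────
          ┃...............♣♣♣......
          ┃.................♣......
          ┃................♣.......
          ┃.....................♣♣.
          ┃..........~............♣
          ┃..........~~.........~..
          ┃.........~.....@......~~
          ┃..........~~.........~..
          ┃════════════════════════
          ┃..^^.......~............
          ┃.^.^....................
          ┃...^...♣♣...^.~~........
          ┃............^...........
          ┗━━━━━━━━━━━━━━━━━━━━━━━━
           ┃              *********
           ┃              *********
           ┃                       
           ┃                       
           ┃                       
           ┃                       
           ┃                       
           ┗━━━━━━━━━━━━━━━━━━━━━━━


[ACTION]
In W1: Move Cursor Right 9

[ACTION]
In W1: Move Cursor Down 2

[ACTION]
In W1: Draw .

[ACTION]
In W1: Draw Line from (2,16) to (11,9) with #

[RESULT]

          ┠────────────────────────
          ┃...............♣♣♣......
          ┃.................♣......
          ┃................♣.......
          ┃.....................♣♣.
          ┃..........~............♣
          ┃..........~~.........~..
          ┃.........~.....@......~~
          ┃..........~~.........~..
          ┃════════════════════════
          ┃..^^.......~............
          ┃.^.^....................
          ┃...^...♣♣...^.~~........
          ┃............^...........
          ┗━━━━━━━━━━━━━━━━━━━━━━━━
           ┃           #  *********
           ┃           #  *********
           ┃          #            
           ┃         #             
           ┃                       
           ┃                       
           ┃                       
           ┗━━━━━━━━━━━━━━━━━━━━━━━


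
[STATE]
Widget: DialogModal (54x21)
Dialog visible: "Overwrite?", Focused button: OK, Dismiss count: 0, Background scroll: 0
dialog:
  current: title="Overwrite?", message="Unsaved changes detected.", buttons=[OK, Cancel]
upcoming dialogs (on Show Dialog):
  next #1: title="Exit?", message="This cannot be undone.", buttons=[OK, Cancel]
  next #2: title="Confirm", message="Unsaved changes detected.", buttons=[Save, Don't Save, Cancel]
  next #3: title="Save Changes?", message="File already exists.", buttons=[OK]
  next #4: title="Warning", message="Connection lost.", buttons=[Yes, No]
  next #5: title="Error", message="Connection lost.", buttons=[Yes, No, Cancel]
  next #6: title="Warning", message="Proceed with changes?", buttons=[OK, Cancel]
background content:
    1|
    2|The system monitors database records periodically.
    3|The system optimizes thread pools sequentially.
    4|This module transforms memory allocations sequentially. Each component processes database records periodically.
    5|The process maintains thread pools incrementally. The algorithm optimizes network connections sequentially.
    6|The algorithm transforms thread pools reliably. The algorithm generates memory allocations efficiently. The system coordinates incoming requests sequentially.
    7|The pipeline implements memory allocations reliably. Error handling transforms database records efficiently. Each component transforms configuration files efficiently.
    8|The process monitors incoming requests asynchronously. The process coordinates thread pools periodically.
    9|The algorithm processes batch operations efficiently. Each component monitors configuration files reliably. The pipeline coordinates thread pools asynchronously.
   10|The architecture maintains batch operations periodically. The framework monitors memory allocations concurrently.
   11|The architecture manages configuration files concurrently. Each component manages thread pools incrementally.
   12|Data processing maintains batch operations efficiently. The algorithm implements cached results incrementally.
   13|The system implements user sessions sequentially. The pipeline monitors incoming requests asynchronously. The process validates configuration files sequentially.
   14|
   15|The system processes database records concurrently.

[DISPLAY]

                                                      
The system monitors database records periodically.    
The system optimizes thread pools sequentially.       
This module transforms memory allocations sequentially
The process maintains thread pools incrementally. The 
The algorithm transforms thread pools reliably. The al
The pipeline implements memory allocations reliably. E
The process monitors incoming requests asynchronously.
The algorith┌───────────────────────────┐efficiently. 
The architec│         Overwrite?        │ns periodical
The architec│ Unsaved changes detected. │les concurren
Data process│       [OK]  Cancel        │s efficiently
The system i└───────────────────────────┘ntially. The 
                                                      
The system processes database records concurrently.   
                                                      
                                                      
                                                      
                                                      
                                                      
                                                      


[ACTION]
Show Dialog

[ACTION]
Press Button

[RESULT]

                                                      
The system monitors database records periodically.    
The system optimizes thread pools sequentially.       
This module transforms memory allocations sequentially
The process maintains thread pools incrementally. The 
The algorithm transforms thread pools reliably. The al
The pipeline implements memory allocations reliably. E
The process monitors incoming requests asynchronously.
The algorithm processes batch operations efficiently. 
The architecture maintains batch operations periodical
The architecture manages configuration files concurren
Data processing maintains batch operations efficiently
The system implements user sessions sequentially. The 
                                                      
The system processes database records concurrently.   
                                                      
                                                      
                                                      
                                                      
                                                      
                                                      


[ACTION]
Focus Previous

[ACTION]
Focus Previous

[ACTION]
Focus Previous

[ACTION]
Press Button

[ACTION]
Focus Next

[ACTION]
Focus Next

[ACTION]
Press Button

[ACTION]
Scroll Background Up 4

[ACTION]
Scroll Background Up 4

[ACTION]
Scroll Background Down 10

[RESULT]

The architecture manages configuration files concurren
Data processing maintains batch operations efficiently
The system implements user sessions sequentially. The 
                                                      
The system processes database records concurrently.   
                                                      
                                                      
                                                      
                                                      
                                                      
                                                      
                                                      
                                                      
                                                      
                                                      
                                                      
                                                      
                                                      
                                                      
                                                      
                                                      


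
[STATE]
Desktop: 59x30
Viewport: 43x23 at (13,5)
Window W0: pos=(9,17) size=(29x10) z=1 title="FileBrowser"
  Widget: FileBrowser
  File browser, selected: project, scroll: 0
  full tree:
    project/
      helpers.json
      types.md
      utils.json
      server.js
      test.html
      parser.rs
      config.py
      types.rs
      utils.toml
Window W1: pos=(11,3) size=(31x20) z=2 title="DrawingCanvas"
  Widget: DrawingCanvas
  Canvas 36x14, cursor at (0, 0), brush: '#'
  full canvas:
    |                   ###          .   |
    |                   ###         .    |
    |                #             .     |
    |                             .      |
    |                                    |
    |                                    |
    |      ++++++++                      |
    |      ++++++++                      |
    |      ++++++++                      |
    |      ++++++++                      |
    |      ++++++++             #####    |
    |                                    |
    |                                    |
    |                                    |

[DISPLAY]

────────────────────────────┨              
                  ###       ┃              
                  ###       ┃              
               #            ┃              
                            ┃              
                            ┃              
                            ┃              
     ++++++++               ┃              
     ++++++++               ┃              
     ++++++++               ┃              
     ++++++++               ┃              
     ++++++++             ##┃              
                            ┃              
                            ┃              
                            ┃              
                            ┃              
                            ┃              
━━━━━━━━━━━━━━━━━━━━━━━━━━━━┛              
 utils.json             ┃                  
 server.js              ┃                  
 test.html              ┃                  
━━━━━━━━━━━━━━━━━━━━━━━━┛                  
                                           


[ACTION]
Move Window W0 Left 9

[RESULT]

────────────────────────────┨              
                  ###       ┃              
                  ###       ┃              
               #            ┃              
                            ┃              
                            ┃              
                            ┃              
     ++++++++               ┃              
     ++++++++               ┃              
     ++++++++               ┃              
     ++++++++               ┃              
     ++++++++             ##┃              
                            ┃              
                            ┃              
                            ┃              
                            ┃              
                            ┃              
━━━━━━━━━━━━━━━━━━━━━━━━━━━━┛              
on             ┃                           
s              ┃                           
l              ┃                           
━━━━━━━━━━━━━━━┛                           
                                           


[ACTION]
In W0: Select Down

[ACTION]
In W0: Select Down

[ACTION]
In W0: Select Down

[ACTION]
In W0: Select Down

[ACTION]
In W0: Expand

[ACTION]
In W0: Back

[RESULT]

────────────────────────────┨              
                  ###       ┃              
                  ###       ┃              
               #            ┃              
                            ┃              
                            ┃              
                            ┃              
     ++++++++               ┃              
     ++++++++               ┃              
     ++++++++               ┃              
     ++++++++               ┃              
     ++++++++             ##┃              
                            ┃              
                            ┃              
                            ┃              
                            ┃              
                            ┃              
━━━━━━━━━━━━━━━━━━━━━━━━━━━━┛              
               ┃                           
               ┃                           
               ┃                           
━━━━━━━━━━━━━━━┛                           
                                           


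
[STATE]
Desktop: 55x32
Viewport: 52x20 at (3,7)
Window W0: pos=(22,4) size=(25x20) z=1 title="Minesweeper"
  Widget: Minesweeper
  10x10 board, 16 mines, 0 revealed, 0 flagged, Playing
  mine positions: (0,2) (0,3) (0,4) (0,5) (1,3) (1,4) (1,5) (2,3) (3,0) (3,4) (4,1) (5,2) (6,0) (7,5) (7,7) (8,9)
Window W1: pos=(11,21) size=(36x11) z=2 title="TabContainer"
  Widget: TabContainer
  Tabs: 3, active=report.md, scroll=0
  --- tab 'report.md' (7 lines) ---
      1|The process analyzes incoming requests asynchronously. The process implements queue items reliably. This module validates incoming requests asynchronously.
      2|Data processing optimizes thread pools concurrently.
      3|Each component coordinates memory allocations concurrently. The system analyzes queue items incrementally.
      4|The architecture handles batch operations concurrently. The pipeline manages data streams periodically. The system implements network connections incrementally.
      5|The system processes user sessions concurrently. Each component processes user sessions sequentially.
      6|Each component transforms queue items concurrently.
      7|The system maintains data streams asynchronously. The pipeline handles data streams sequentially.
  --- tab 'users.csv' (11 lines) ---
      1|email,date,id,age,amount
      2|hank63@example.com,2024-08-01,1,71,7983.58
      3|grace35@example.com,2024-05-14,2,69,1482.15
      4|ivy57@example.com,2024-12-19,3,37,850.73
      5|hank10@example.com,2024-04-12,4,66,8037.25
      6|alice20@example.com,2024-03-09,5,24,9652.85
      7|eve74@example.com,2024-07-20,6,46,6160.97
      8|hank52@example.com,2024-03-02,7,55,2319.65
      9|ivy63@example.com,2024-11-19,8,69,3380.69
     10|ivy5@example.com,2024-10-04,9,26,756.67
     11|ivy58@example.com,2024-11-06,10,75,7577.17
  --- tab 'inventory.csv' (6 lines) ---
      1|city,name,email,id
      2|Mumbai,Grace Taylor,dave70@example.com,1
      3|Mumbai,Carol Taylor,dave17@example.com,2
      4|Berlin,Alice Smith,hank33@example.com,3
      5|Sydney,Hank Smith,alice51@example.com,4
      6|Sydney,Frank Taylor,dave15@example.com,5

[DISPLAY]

                   ┃■■■■■■■■■■             ┃        
                   ┃■■■■■■■■■■             ┃        
                   ┃■■■■■■■■■■             ┃        
                   ┃■■■■■■■■■■             ┃        
                   ┃■■■■■■■■■■             ┃        
                   ┃■■■■■■■■■■             ┃        
                   ┃■■■■■■■■■■             ┃        
                   ┃■■■■■■■■■■             ┃        
                   ┃■■■■■■■■■■             ┃        
                   ┃■■■■■■■■■■             ┃        
                   ┃                       ┃        
                   ┃                       ┃        
                   ┃                       ┃        
                   ┃                       ┃        
        ┏━━━━━━━━━━━━━━━━━━━━━━━━━━━━━━━━━━┓        
        ┃ TabContainer                     ┃        
        ┠──────────────────────────────────┨        
        ┃[report.md]│ users.csv │ inventory┃        
        ┃──────────────────────────────────┃        
        ┃The process analyzes incoming requ┃        


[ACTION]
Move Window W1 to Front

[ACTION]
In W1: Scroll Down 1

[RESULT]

                   ┃■■■■■■■■■■             ┃        
                   ┃■■■■■■■■■■             ┃        
                   ┃■■■■■■■■■■             ┃        
                   ┃■■■■■■■■■■             ┃        
                   ┃■■■■■■■■■■             ┃        
                   ┃■■■■■■■■■■             ┃        
                   ┃■■■■■■■■■■             ┃        
                   ┃■■■■■■■■■■             ┃        
                   ┃■■■■■■■■■■             ┃        
                   ┃■■■■■■■■■■             ┃        
                   ┃                       ┃        
                   ┃                       ┃        
                   ┃                       ┃        
                   ┃                       ┃        
        ┏━━━━━━━━━━━━━━━━━━━━━━━━━━━━━━━━━━┓        
        ┃ TabContainer                     ┃        
        ┠──────────────────────────────────┨        
        ┃[report.md]│ users.csv │ inventory┃        
        ┃──────────────────────────────────┃        
        ┃Data processing optimizes thread p┃        


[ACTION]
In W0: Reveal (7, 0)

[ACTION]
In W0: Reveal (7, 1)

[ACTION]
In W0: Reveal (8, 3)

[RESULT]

                   ┃■■■■■■■■■■             ┃        
                   ┃■■■■■■■■■■             ┃        
                   ┃■■■■■■■■■■             ┃        
                   ┃■■■■■■■■■■             ┃        
                   ┃■■■■■■■■■■             ┃        
                   ┃■■■■■■■■■■             ┃        
                   ┃■2111■■■■■             ┃        
                   ┃11  1■■■■■             ┃        
                   ┃    11212■             ┃        
                   ┃        1■             ┃        
                   ┃                       ┃        
                   ┃                       ┃        
                   ┃                       ┃        
                   ┃                       ┃        
        ┏━━━━━━━━━━━━━━━━━━━━━━━━━━━━━━━━━━┓        
        ┃ TabContainer                     ┃        
        ┠──────────────────────────────────┨        
        ┃[report.md]│ users.csv │ inventory┃        
        ┃──────────────────────────────────┃        
        ┃Data processing optimizes thread p┃        
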